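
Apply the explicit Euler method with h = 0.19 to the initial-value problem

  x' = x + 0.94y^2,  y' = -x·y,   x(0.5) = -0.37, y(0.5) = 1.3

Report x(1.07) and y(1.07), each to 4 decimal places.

Euler on (x,y): x_{n+1} = x_n + h·x', y_{n+1} = y_n + h·y'.
0.500000: (-0.370000, 1.300000); f=(1.218600, 0.481000) → (-0.138466, 1.391390)
0.690000: (-0.138466, 1.391390); f=(1.681342, 0.192660) → (0.180989, 1.427995)
0.880000: (0.180989, 1.427995); f=(2.097810, -0.258451) → (0.579573, 1.378890)
(x(1.07), y(1.07)) ≈ (0.5796, 1.3789)

0.5796, 1.3789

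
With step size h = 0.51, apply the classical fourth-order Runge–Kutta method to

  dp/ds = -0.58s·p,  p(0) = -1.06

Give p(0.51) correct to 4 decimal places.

RK4: k1 = f(s_n, p_n); k2 = f(s_n + h/2, p_n + (h/2)·k1); k3 = f(s_n + h/2, p_n + (h/2)·k2); k4 = f(s_n + h, p_n + h·k3); p_{n+1} = p_n + (h/6)·(k1 + 2k2 + 2k3 + k4).
s=0.000000, p=-1.060000:
  k1 = f(0.000000, -1.060000) = 0.000000
  k2 = f(0.255000, -1.060000) = 0.156774
  k3 = f(0.255000, -1.020023) = 0.150861
  k4 = f(0.510000, -0.983061) = 0.290789
  p ← -1.060000 + (0.51/6)·(k1 + 2k2 + 2k3 + k4) = -0.982985
p(0.51) ≈ -0.9830

-0.9830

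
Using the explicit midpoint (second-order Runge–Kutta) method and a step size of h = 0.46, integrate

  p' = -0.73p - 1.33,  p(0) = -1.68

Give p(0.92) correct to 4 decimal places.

Midpoint: k1 = f(t_n, p_n); k2 = f(t_n + h/2, p_n + (h/2)·k1); p_{n+1} = p_n + h·k2.
t=0.000000, p=-1.680000:
  k1 = f(0.000000, -1.680000) = -0.103600
  k2 = f(0.230000, -1.703828) = -0.086206
  p ← -1.680000 + 0.46·(-0.086206) = -1.719655
t=0.460000, p=-1.719655:
  k1 = f(0.460000, -1.719655) = -0.074652
  k2 = f(0.690000, -1.736825) = -0.062118
  p ← -1.719655 + 0.46·(-0.062118) = -1.748229
p(0.92) ≈ -1.7482

-1.7482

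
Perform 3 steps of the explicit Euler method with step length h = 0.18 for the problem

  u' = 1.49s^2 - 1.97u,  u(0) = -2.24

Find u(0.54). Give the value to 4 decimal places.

Euler: u_{n+1} = u_n + h·f(s_n, u_n).
s=0.000000, u=-2.240000: f=4.412800 → u ← -2.240000 + 0.18·4.412800 = -1.445696
s=0.180000, u=-1.445696: f=2.896297 → u ← -1.445696 + 0.18·2.896297 = -0.924363
s=0.360000, u=-0.924363: f=2.014098 → u ← -0.924363 + 0.18·2.014098 = -0.561825
u(0.54) ≈ -0.5618

-0.5618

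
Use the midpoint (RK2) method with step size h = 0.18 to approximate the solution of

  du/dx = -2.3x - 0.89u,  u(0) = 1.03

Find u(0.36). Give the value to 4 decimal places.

Midpoint: k1 = f(x_n, u_n); k2 = f(x_n + h/2, u_n + (h/2)·k1); u_{n+1} = u_n + h·k2.
x=0.000000, u=1.030000:
  k1 = f(0.000000, 1.030000) = -0.916700
  k2 = f(0.090000, 0.947497) = -1.050272
  u ← 1.030000 + 0.18·(-1.050272) = 0.840951
x=0.180000, u=0.840951:
  k1 = f(0.180000, 0.840951) = -1.162446
  k2 = f(0.270000, 0.736331) = -1.276334
  u ← 0.840951 + 0.18·(-1.276334) = 0.611211
u(0.36) ≈ 0.6112

0.6112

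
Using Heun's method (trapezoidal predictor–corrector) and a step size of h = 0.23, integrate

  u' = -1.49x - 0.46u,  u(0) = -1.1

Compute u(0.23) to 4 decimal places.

Heun: k1 = f(x_n, u_n); k2 = f(x_n + h, u_n + h·k1); u_{n+1} = u_n + (h/2)·(k1 + k2).
x=0.000000, u=-1.100000:
  k1 = f(0.000000, -1.100000) = 0.506000
  k2 = f(0.230000, -0.983620) = 0.109765
  u ← -1.100000 + (0.23/2)·(0.506000 + 0.109765) = -1.029187
u(0.23) ≈ -1.0292

-1.0292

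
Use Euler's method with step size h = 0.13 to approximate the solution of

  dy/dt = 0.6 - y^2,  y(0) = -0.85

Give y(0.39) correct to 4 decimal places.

-0.9093

Euler: y_{n+1} = y_n + h·f(t_n, y_n).
t=0.000000, y=-0.850000: f=-0.122500 → y ← -0.850000 + 0.13·(-0.122500) = -0.865925
t=0.130000, y=-0.865925: f=-0.149826 → y ← -0.865925 + 0.13·(-0.149826) = -0.885402
t=0.260000, y=-0.885402: f=-0.183937 → y ← -0.885402 + 0.13·(-0.183937) = -0.909314
y(0.39) ≈ -0.9093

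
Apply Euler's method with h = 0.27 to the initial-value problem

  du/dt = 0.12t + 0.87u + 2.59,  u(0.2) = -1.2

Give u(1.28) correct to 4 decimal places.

Euler: u_{n+1} = u_n + h·f(t_n, u_n).
t=0.200000, u=-1.200000: f=1.570000 → u ← -1.200000 + 0.27·1.570000 = -0.776100
t=0.470000, u=-0.776100: f=1.971193 → u ← -0.776100 + 0.27·1.971193 = -0.243878
t=0.740000, u=-0.243878: f=2.466626 → u ← -0.243878 + 0.27·2.466626 = 0.422111
t=1.010000, u=0.422111: f=3.078437 → u ← 0.422111 + 0.27·3.078437 = 1.253289
u(1.28) ≈ 1.2533

1.2533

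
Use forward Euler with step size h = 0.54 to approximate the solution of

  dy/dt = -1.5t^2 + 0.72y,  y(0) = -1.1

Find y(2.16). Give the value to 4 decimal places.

-7.9856

Euler: y_{n+1} = y_n + h·f(t_n, y_n).
t=0.000000, y=-1.100000: f=-0.792000 → y ← -1.100000 + 0.54·(-0.792000) = -1.527680
t=0.540000, y=-1.527680: f=-1.537330 → y ← -1.527680 + 0.54·(-1.537330) = -2.357838
t=1.080000, y=-2.357838: f=-3.447243 → y ← -2.357838 + 0.54·(-3.447243) = -4.219349
t=1.620000, y=-4.219349: f=-6.974532 → y ← -4.219349 + 0.54·(-6.974532) = -7.985596
y(2.16) ≈ -7.9856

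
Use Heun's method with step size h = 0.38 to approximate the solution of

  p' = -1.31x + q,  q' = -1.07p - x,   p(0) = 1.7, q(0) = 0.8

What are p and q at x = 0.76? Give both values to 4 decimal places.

1.3200, -0.9244

Heun on (p,q): k1 = f(x_n, state_n); k2 = f(x_n + h, state_n + h·k1); state_{n+1} = state_n + (h/2)·(k1 + k2).
0.000000: (1.700000, 0.800000)
  k1 = (0.800000, -1.819000)
  predictor → (2.004000, 0.108780)
  k2 = (-0.389020, -2.524280)
  → (1.778086, -0.025223)
0.380000: (1.778086, -0.025223)
  k1 = (-0.523023, -2.282552)
  predictor → (1.579337, -0.892593)
  k2 = (-1.888193, -2.449891)
  → (1.319955, -0.924387)
(p(0.76), q(0.76)) ≈ (1.3200, -0.9244)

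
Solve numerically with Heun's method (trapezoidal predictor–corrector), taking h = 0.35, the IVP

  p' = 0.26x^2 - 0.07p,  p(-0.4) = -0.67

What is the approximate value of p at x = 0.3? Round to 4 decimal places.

-0.6267

Heun: k1 = f(x_n, p_n); k2 = f(x_n + h, p_n + h·k1); p_{n+1} = p_n + (h/2)·(k1 + k2).
x=-0.400000, p=-0.670000:
  k1 = f(-0.400000, -0.670000) = 0.088500
  k2 = f(-0.050000, -0.639025) = 0.045382
  p ← -0.670000 + (0.35/2)·(0.088500 + 0.045382) = -0.646571
x=-0.050000, p=-0.646571:
  k1 = f(-0.050000, -0.646571) = 0.045910
  k2 = f(0.300000, -0.630502) = 0.067535
  p ← -0.646571 + (0.35/2)·(0.045910 + 0.067535) = -0.626718
p(0.3) ≈ -0.6267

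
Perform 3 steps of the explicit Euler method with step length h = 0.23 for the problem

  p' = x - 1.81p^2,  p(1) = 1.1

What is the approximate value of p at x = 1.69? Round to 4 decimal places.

Euler: p_{n+1} = p_n + h·f(x_n, p_n).
x=1.000000, p=1.100000: f=-1.190100 → p ← 1.100000 + 0.23·(-1.190100) = 0.826277
x=1.230000, p=0.826277: f=-0.005748 → p ← 0.826277 + 0.23·(-0.005748) = 0.824955
x=1.460000, p=0.824955: f=0.228203 → p ← 0.824955 + 0.23·0.228203 = 0.877442
p(1.69) ≈ 0.8774

0.8774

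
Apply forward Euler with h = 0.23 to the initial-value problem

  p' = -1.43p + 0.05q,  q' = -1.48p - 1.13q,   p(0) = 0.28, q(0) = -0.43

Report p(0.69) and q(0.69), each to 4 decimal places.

Euler on (p,q): p_{n+1} = p_n + h·p', q_{n+1} = q_n + h·q'.
0.000000: (0.280000, -0.430000); f=(-0.421900, 0.071500) → (0.182963, -0.413555)
0.230000: (0.182963, -0.413555); f=(-0.282315, 0.196532) → (0.118031, -0.368353)
0.460000: (0.118031, -0.368353); f=(-0.187201, 0.241553) → (0.074974, -0.312795)
(p(0.69), q(0.69)) ≈ (0.0750, -0.3128)

0.0750, -0.3128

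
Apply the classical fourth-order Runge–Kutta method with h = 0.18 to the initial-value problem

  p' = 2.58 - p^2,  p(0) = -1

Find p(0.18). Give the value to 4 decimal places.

-0.6646

RK4: k1 = f(s_n, p_n); k2 = f(s_n + h/2, p_n + (h/2)·k1); k3 = f(s_n + h/2, p_n + (h/2)·k2); k4 = f(s_n + h, p_n + h·k3); p_{n+1} = p_n + (h/6)·(k1 + 2k2 + 2k3 + k4).
s=0.000000, p=-1.000000:
  k1 = f(0.000000, -1.000000) = 1.580000
  k2 = f(0.090000, -0.857800) = 1.844179
  k3 = f(0.090000, -0.834024) = 1.884404
  k4 = f(0.180000, -0.660807) = 2.143334
  p ← -1.000000 + (0.18/6)·(k1 + 2k2 + 2k3 + k4) = -0.664585
p(0.18) ≈ -0.6646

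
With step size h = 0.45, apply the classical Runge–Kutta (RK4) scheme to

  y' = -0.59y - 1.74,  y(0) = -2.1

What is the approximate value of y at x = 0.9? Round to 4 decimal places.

RK4: k1 = f(x_n, y_n); k2 = f(x_n + h/2, y_n + (h/2)·k1); k3 = f(x_n + h/2, y_n + (h/2)·k2); k4 = f(x_n + h, y_n + h·k3); y_{n+1} = y_n + (h/6)·(k1 + 2k2 + 2k3 + k4).
x=0.000000, y=-2.100000:
  k1 = f(0.000000, -2.100000) = -0.501000
  k2 = f(0.225000, -2.212725) = -0.434492
  k3 = f(0.225000, -2.197761) = -0.443321
  k4 = f(0.450000, -2.299495) = -0.383298
  y ← -2.100000 + (0.45/6)·(k1 + 2k2 + 2k3 + k4) = -2.297994
x=0.450000, y=-2.297994:
  k1 = f(0.450000, -2.297994) = -0.384183
  k2 = f(0.675000, -2.384436) = -0.333183
  k3 = f(0.675000, -2.372961) = -0.339953
  k4 = f(0.900000, -2.450973) = -0.293926
  y ← -2.297994 + (0.45/6)·(k1 + 2k2 + 2k3 + k4) = -2.449823
y(0.9) ≈ -2.4498

-2.4498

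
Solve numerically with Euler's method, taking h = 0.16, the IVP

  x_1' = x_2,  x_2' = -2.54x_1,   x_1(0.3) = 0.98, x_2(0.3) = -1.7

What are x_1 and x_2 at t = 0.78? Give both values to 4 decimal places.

Euler on (x_1,x_2): x_1_{n+1} = x_1_n + h·x_1', x_2_{n+1} = x_2_n + h·x_2'.
0.300000: (0.980000, -1.700000); f=(-1.700000, -2.489200) → (0.708000, -2.098272)
0.460000: (0.708000, -2.098272); f=(-2.098272, -1.798320) → (0.372276, -2.386003)
0.620000: (0.372276, -2.386003); f=(-2.386003, -0.945582) → (-0.009484, -2.537296)
(x_1(0.78), x_2(0.78)) ≈ (-0.0095, -2.5373)

-0.0095, -2.5373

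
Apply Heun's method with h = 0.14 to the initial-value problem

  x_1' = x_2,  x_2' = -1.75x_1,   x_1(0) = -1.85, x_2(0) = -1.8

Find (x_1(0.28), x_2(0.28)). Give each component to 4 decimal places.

Heun on (x_1,x_2): k1 = f(s_n, state_n); k2 = f(s_n + h, state_n + h·k1); state_{n+1} = state_n + (h/2)·(k1 + k2).
0.000000: (-1.850000, -1.800000)
  k1 = (-1.800000, 3.237500)
  predictor → (-2.102000, -1.346750)
  k2 = (-1.346750, 3.678500)
  → (-2.070273, -1.315880)
0.140000: (-2.070273, -1.315880)
  k1 = (-1.315880, 3.622977)
  predictor → (-2.254496, -0.808663)
  k2 = (-0.808663, 3.945367)
  → (-2.218991, -0.786096)
(x_1(0.28), x_2(0.28)) ≈ (-2.2190, -0.7861)

-2.2190, -0.7861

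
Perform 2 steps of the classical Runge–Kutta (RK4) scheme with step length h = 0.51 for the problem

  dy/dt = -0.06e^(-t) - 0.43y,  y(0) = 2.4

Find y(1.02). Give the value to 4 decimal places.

RK4: k1 = f(t_n, y_n); k2 = f(t_n + h/2, y_n + (h/2)·k1); k3 = f(t_n + h/2, y_n + (h/2)·k2); k4 = f(t_n + h, y_n + h·k3); y_{n+1} = y_n + (h/6)·(k1 + 2k2 + 2k3 + k4).
t=0.000000, y=2.400000:
  k1 = f(0.000000, 2.400000) = -1.092000
  k2 = f(0.255000, 2.121540) = -0.958757
  k3 = f(0.255000, 2.155517) = -0.973367
  k4 = f(0.510000, 1.903583) = -0.854570
  y ← 2.400000 + (0.51/6)·(k1 + 2k2 + 2k3 + k4) = 1.906080
t=0.510000, y=1.906080:
  k1 = f(0.510000, 1.906080) = -0.855644
  k2 = f(0.765000, 1.687891) = -0.753713
  k3 = f(0.765000, 1.713884) = -0.764890
  k4 = f(1.020000, 1.515986) = -0.673510
  y ← 1.906080 + (0.51/6)·(k1 + 2k2 + 2k3 + k4) = 1.517940
y(1.02) ≈ 1.5179

1.5179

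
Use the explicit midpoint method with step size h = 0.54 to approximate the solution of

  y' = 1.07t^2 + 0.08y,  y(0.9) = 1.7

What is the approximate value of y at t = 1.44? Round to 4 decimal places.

Midpoint: k1 = f(t_n, y_n); k2 = f(t_n + h/2, y_n + (h/2)·k1); y_{n+1} = y_n + h·k2.
t=0.900000, y=1.700000:
  k1 = f(0.900000, 1.700000) = 1.002700
  k2 = f(1.170000, 1.970729) = 1.622381
  y ← 1.700000 + 0.54·1.622381 = 2.576086
y(1.44) ≈ 2.5761

2.5761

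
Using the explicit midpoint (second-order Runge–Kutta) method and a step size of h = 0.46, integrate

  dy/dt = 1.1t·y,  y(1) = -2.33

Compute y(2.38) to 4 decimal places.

-23.5557

Midpoint: k1 = f(t_n, y_n); k2 = f(t_n + h/2, y_n + (h/2)·k1); y_{n+1} = y_n + h·k2.
t=1.000000, y=-2.330000:
  k1 = f(1.000000, -2.330000) = -2.563000
  k2 = f(1.230000, -2.919490) = -3.950070
  y ← -2.330000 + 0.46·(-3.950070) = -4.147032
t=1.460000, y=-4.147032:
  k1 = f(1.460000, -4.147032) = -6.660134
  k2 = f(1.690000, -5.678863) = -10.557006
  y ← -4.147032 + 0.46·(-10.557006) = -9.003255
t=1.920000, y=-9.003255:
  k1 = f(1.920000, -9.003255) = -19.014875
  k2 = f(2.150000, -13.376676) = -31.635839
  y ← -9.003255 + 0.46·(-31.635839) = -23.555741
y(2.38) ≈ -23.5557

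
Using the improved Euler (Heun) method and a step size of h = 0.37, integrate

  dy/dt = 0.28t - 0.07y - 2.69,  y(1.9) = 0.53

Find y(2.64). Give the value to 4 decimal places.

-0.9772

Heun: k1 = f(t_n, y_n); k2 = f(t_n + h, y_n + h·k1); y_{n+1} = y_n + (h/2)·(k1 + k2).
t=1.900000, y=0.530000:
  k1 = f(1.900000, 0.530000) = -2.195100
  k2 = f(2.270000, -0.282187) = -2.034647
  y ← 0.530000 + (0.37/2)·(-2.195100 + (-2.034647)) = -0.252503
t=2.270000, y=-0.252503:
  k1 = f(2.270000, -0.252503) = -2.036725
  k2 = f(2.640000, -1.006091) = -1.880374
  y ← -0.252503 + (0.37/2)·(-2.036725 + (-1.880374)) = -0.977166
y(2.64) ≈ -0.9772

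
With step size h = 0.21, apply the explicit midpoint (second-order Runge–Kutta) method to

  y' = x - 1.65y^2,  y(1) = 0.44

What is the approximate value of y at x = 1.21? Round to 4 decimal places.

Midpoint: k1 = f(x_n, y_n); k2 = f(x_n + h/2, y_n + (h/2)·k1); y_{n+1} = y_n + h·k2.
x=1.000000, y=0.440000:
  k1 = f(1.000000, 0.440000) = 0.680560
  k2 = f(1.105000, 0.511459) = 0.673376
  y ← 0.440000 + 0.21·0.673376 = 0.581409
y(1.21) ≈ 0.5814

0.5814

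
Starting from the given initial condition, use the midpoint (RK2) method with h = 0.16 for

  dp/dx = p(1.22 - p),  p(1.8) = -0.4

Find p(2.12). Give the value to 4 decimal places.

-0.6930

Midpoint: k1 = f(x_n, p_n); k2 = f(x_n + h/2, p_n + (h/2)·k1); p_{n+1} = p_n + h·k2.
x=1.800000, p=-0.400000:
  k1 = f(1.800000, -0.400000) = -0.648000
  k2 = f(1.880000, -0.451840) = -0.755404
  p ← -0.400000 + 0.16·(-0.755404) = -0.520865
x=1.960000, p=-0.520865:
  k1 = f(1.960000, -0.520865) = -0.906755
  k2 = f(2.040000, -0.593405) = -1.076084
  p ← -0.520865 + 0.16·(-1.076084) = -0.693038
p(2.12) ≈ -0.6930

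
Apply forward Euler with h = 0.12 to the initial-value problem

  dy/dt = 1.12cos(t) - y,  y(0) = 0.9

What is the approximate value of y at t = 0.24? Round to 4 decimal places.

Euler: y_{n+1} = y_n + h·f(t_n, y_n).
t=0.000000, y=0.900000: f=0.220000 → y ← 0.900000 + 0.12·0.220000 = 0.926400
t=0.120000, y=0.926400: f=0.185546 → y ← 0.926400 + 0.12·0.185546 = 0.948665
y(0.24) ≈ 0.9487

0.9487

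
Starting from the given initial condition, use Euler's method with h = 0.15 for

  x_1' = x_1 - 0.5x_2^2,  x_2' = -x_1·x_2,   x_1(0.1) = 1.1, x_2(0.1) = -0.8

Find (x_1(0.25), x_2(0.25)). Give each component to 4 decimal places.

Euler on (x_1,x_2): x_1_{n+1} = x_1_n + h·x_1', x_2_{n+1} = x_2_n + h·x_2'.
0.100000: (1.100000, -0.800000); f=(0.780000, 0.880000) → (1.217000, -0.668000)
(x_1(0.25), x_2(0.25)) ≈ (1.2170, -0.6680)

1.2170, -0.6680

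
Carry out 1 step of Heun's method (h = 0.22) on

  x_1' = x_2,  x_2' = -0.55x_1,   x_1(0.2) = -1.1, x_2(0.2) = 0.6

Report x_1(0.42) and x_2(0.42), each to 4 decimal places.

-0.9534, 0.7251

Heun on (x_1,x_2): k1 = f(s_n, state_n); k2 = f(s_n + h, state_n + h·k1); state_{n+1} = state_n + (h/2)·(k1 + k2).
0.200000: (-1.100000, 0.600000)
  k1 = (0.600000, 0.605000)
  predictor → (-0.968000, 0.733100)
  k2 = (0.733100, 0.532400)
  → (-0.953359, 0.725114)
(x_1(0.42), x_2(0.42)) ≈ (-0.9534, 0.7251)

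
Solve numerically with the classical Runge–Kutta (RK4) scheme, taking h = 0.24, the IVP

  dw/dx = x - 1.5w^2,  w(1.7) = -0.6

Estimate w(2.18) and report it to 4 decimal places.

0.2525

RK4: k1 = f(x_n, w_n); k2 = f(x_n + h/2, w_n + (h/2)·k1); k3 = f(x_n + h/2, w_n + (h/2)·k2); k4 = f(x_n + h, w_n + h·k3); w_{n+1} = w_n + (h/6)·(k1 + 2k2 + 2k3 + k4).
x=1.700000, w=-0.600000:
  k1 = f(1.700000, -0.600000) = 1.160000
  k2 = f(1.820000, -0.460800) = 1.501495
  k3 = f(1.820000, -0.419821) = 1.555626
  k4 = f(1.940000, -0.226650) = 1.862945
  w ← -0.600000 + (0.24/6)·(k1 + 2k2 + 2k3 + k4) = -0.234513
x=1.940000, w=-0.234513:
  k1 = f(1.940000, -0.234513) = 1.857506
  k2 = f(2.060000, -0.011612) = 2.059798
  k3 = f(2.060000, 0.012663) = 2.059759
  k4 = f(2.180000, 0.259830) = 2.078733
  w ← -0.234513 + (0.24/6)·(k1 + 2k2 + 2k3 + k4) = 0.252502
w(2.18) ≈ 0.2525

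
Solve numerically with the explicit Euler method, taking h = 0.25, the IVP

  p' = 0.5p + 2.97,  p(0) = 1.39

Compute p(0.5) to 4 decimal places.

Euler: p_{n+1} = p_n + h·f(t_n, p_n).
t=0.000000, p=1.390000: f=3.665000 → p ← 1.390000 + 0.25·3.665000 = 2.306250
t=0.250000, p=2.306250: f=4.123125 → p ← 2.306250 + 0.25·4.123125 = 3.337031
p(0.5) ≈ 3.3370

3.3370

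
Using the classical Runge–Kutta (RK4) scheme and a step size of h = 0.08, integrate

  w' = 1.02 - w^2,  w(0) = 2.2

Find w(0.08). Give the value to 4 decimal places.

RK4: k1 = f(t_n, w_n); k2 = f(t_n + h/2, w_n + (h/2)·k1); k3 = f(t_n + h/2, w_n + (h/2)·k2); k4 = f(t_n + h, w_n + h·k3); w_{n+1} = w_n + (h/6)·(k1 + 2k2 + 2k3 + k4).
t=0.000000, w=2.200000:
  k1 = f(0.000000, 2.200000) = -3.820000
  k2 = f(0.040000, 2.047200) = -3.171028
  k3 = f(0.040000, 2.073159) = -3.277988
  k4 = f(0.080000, 1.937761) = -2.734918
  w ← 2.200000 + (0.08/6)·(k1 + 2k2 + 2k3 + k4) = 1.940627
w(0.08) ≈ 1.9406

1.9406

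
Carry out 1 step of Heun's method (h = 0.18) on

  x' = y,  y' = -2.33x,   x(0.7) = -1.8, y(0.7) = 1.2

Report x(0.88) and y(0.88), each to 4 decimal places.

-1.5161, 1.9096

Heun on (x,y): k1 = f(t_n, state_n); k2 = f(t_n + h, state_n + h·k1); state_{n+1} = state_n + (h/2)·(k1 + k2).
0.700000: (-1.800000, 1.200000)
  k1 = (1.200000, 4.194000)
  predictor → (-1.584000, 1.954920)
  k2 = (1.954920, 3.690720)
  → (-1.516057, 1.909625)
(x(0.88), y(0.88)) ≈ (-1.5161, 1.9096)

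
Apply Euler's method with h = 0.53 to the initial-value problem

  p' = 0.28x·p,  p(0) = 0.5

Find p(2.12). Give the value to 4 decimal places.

Euler: p_{n+1} = p_n + h·f(x_n, p_n).
x=0.000000, p=0.500000: f=0.000000 → p ← 0.500000 + 0.53·0.000000 = 0.500000
x=0.530000, p=0.500000: f=0.074200 → p ← 0.500000 + 0.53·0.074200 = 0.539326
x=1.060000, p=0.539326: f=0.160072 → p ← 0.539326 + 0.53·0.160072 = 0.624164
x=1.590000, p=0.624164: f=0.277878 → p ← 0.624164 + 0.53·0.277878 = 0.771439
p(2.12) ≈ 0.7714

0.7714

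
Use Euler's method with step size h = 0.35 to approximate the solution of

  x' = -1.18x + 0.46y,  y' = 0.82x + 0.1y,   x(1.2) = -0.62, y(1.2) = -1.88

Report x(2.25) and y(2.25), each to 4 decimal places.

-0.8151, -2.6835

Euler on (x,y): x_{n+1} = x_n + h·x', y_{n+1} = y_n + h·y'.
1.200000: (-0.620000, -1.880000); f=(-0.133200, -0.696400) → (-0.666620, -2.123740)
1.550000: (-0.666620, -2.123740); f=(-0.190309, -0.759002) → (-0.733228, -2.389391)
1.900000: (-0.733228, -2.389391); f=(-0.233911, -0.840186) → (-0.815097, -2.683456)
(x(2.25), y(2.25)) ≈ (-0.8151, -2.6835)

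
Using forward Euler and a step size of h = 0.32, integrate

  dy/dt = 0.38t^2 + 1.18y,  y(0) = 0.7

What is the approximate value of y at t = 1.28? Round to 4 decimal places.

2.7254

Euler: y_{n+1} = y_n + h·f(t_n, y_n).
t=0.000000, y=0.700000: f=0.826000 → y ← 0.700000 + 0.32·0.826000 = 0.964320
t=0.320000, y=0.964320: f=1.176810 → y ← 0.964320 + 0.32·1.176810 = 1.340899
t=0.640000, y=1.340899: f=1.737909 → y ← 1.340899 + 0.32·1.737909 = 1.897030
t=0.960000, y=1.897030: f=2.588703 → y ← 1.897030 + 0.32·2.588703 = 2.725415
y(1.28) ≈ 2.7254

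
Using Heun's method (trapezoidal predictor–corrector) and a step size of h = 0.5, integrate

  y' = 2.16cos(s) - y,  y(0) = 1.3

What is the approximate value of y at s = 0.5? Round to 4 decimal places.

1.5564

Heun: k1 = f(s_n, y_n); k2 = f(s_n + h, y_n + h·k1); y_{n+1} = y_n + (h/2)·(k1 + k2).
s=0.000000, y=1.300000:
  k1 = f(0.000000, 1.300000) = 0.860000
  k2 = f(0.500000, 1.730000) = 0.165578
  y ← 1.300000 + (0.5/2)·(0.860000 + 0.165578) = 1.556395
y(0.5) ≈ 1.5564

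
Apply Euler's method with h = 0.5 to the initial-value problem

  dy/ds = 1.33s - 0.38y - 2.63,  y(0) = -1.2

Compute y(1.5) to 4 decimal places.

-2.9463

Euler: y_{n+1} = y_n + h·f(s_n, y_n).
s=0.000000, y=-1.200000: f=-2.174000 → y ← -1.200000 + 0.5·(-2.174000) = -2.287000
s=0.500000, y=-2.287000: f=-1.095940 → y ← -2.287000 + 0.5·(-1.095940) = -2.834970
s=1.000000, y=-2.834970: f=-0.222711 → y ← -2.834970 + 0.5·(-0.222711) = -2.946326
y(1.5) ≈ -2.9463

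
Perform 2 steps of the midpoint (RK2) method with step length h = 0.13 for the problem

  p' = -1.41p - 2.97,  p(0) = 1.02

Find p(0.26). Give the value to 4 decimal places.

0.0656

Midpoint: k1 = f(t_n, p_n); k2 = f(t_n + h/2, p_n + (h/2)·k1); p_{n+1} = p_n + h·k2.
t=0.000000, p=1.020000:
  k1 = f(0.000000, 1.020000) = -4.408200
  k2 = f(0.065000, 0.733467) = -4.004188
  p ← 1.020000 + 0.13·(-4.004188) = 0.499455
t=0.130000, p=0.499455:
  k1 = f(0.130000, 0.499455) = -3.674232
  k2 = f(0.195000, 0.260630) = -3.337489
  p ← 0.499455 + 0.13·(-3.337489) = 0.065582
p(0.26) ≈ 0.0656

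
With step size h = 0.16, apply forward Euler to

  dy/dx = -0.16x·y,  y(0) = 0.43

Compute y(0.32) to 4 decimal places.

0.4282

Euler: y_{n+1} = y_n + h·f(x_n, y_n).
x=0.000000, y=0.430000: f=0.000000 → y ← 0.430000 + 0.16·0.000000 = 0.430000
x=0.160000, y=0.430000: f=-0.011008 → y ← 0.430000 + 0.16·(-0.011008) = 0.428239
y(0.32) ≈ 0.4282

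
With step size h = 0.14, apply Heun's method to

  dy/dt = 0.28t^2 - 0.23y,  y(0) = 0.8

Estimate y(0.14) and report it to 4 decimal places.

Heun: k1 = f(t_n, y_n); k2 = f(t_n + h, y_n + h·k1); y_{n+1} = y_n + (h/2)·(k1 + k2).
t=0.000000, y=0.800000:
  k1 = f(0.000000, 0.800000) = -0.184000
  k2 = f(0.140000, 0.774240) = -0.172587
  y ← 0.800000 + (0.14/2)·(-0.184000 + (-0.172587)) = 0.775039
y(0.14) ≈ 0.7750

0.7750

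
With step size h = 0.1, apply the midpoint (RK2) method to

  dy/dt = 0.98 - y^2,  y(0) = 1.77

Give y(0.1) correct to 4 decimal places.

Midpoint: k1 = f(t_n, y_n); k2 = f(t_n + h/2, y_n + (h/2)·k1); y_{n+1} = y_n + h·k2.
t=0.000000, y=1.770000:
  k1 = f(0.000000, 1.770000) = -2.152900
  k2 = f(0.050000, 1.662355) = -1.783424
  y ← 1.770000 + 0.1·(-1.783424) = 1.591658
y(0.1) ≈ 1.5917

1.5917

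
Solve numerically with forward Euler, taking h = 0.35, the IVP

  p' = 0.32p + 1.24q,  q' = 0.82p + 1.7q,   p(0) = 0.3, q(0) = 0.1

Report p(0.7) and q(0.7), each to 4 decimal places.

Euler on (p,q): p_{n+1} = p_n + h·p', q_{n+1} = q_n + h·q'.
0.000000: (0.300000, 0.100000); f=(0.220000, 0.416000) → (0.377000, 0.245600)
0.350000: (0.377000, 0.245600); f=(0.425184, 0.726660) → (0.525814, 0.499931)
(p(0.7), q(0.7)) ≈ (0.5258, 0.4999)

0.5258, 0.4999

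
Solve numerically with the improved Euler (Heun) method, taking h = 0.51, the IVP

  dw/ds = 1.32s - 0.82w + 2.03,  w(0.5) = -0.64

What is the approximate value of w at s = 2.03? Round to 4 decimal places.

3.1936

Heun: k1 = f(s_n, w_n); k2 = f(s_n + h, w_n + h·k1); w_{n+1} = w_n + (h/2)·(k1 + k2).
s=0.500000, w=-0.640000:
  k1 = f(0.500000, -0.640000) = 3.214800
  k2 = f(1.010000, 0.999548) = 2.543571
  w ← -0.640000 + (0.51/2)·(3.214800 + 2.543571) = 0.828385
s=1.010000, w=0.828385:
  k1 = f(1.010000, 0.828385) = 2.683925
  k2 = f(1.520000, 2.197186) = 2.234707
  w ← 0.828385 + (0.51/2)·(2.683925 + 2.234707) = 2.082636
s=1.520000, w=2.082636:
  k1 = f(1.520000, 2.082636) = 2.328639
  k2 = f(2.030000, 3.270241) = 2.028002
  w ← 2.082636 + (0.51/2)·(2.328639 + 2.028002) = 3.193579
w(2.03) ≈ 3.1936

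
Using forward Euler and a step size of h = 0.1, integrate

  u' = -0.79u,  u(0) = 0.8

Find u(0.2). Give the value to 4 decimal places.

Euler: u_{n+1} = u_n + h·f(s_n, u_n).
s=0.000000, u=0.800000: f=-0.632000 → u ← 0.800000 + 0.1·(-0.632000) = 0.736800
s=0.100000, u=0.736800: f=-0.582072 → u ← 0.736800 + 0.1·(-0.582072) = 0.678593
u(0.2) ≈ 0.6786

0.6786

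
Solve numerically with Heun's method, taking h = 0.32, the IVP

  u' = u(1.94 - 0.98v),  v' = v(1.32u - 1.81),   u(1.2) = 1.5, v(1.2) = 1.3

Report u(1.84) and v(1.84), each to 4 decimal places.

2.0577, 1.8887

Heun on (u,v): k1 = f(x_n, state_n); k2 = f(x_n + h, state_n + h·k1); state_{n+1} = state_n + (h/2)·(k1 + k2).
1.200000: (1.500000, 1.300000)
  k1 = (0.999000, 0.221000)
  predictor → (1.819680, 1.370720)
  k2 = (1.085793, 0.811436)
  → (1.833567, 1.465190)
1.520000: (1.833567, 1.465190)
  k1 = (0.924327, 0.894217)
  predictor → (2.129351, 1.751339)
  k2 = (0.476309, 1.752642)
  → (2.057669, 1.888687)
(u(1.84), v(1.84)) ≈ (2.0577, 1.8887)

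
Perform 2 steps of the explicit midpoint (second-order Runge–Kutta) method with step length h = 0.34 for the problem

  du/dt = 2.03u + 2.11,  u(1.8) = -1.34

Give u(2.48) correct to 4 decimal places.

Midpoint: k1 = f(t_n, u_n); k2 = f(t_n + h/2, u_n + (h/2)·k1); u_{n+1} = u_n + h·k2.
t=1.800000, u=-1.340000:
  k1 = f(1.800000, -1.340000) = -0.610200
  k2 = f(1.970000, -1.443734) = -0.820780
  u ← -1.340000 + 0.34·(-0.820780) = -1.619065
t=2.140000, u=-1.619065:
  k1 = f(2.140000, -1.619065) = -1.176702
  k2 = f(2.310000, -1.819105) = -1.582782
  u ← -1.619065 + 0.34·(-1.582782) = -2.157211
u(2.48) ≈ -2.1572

-2.1572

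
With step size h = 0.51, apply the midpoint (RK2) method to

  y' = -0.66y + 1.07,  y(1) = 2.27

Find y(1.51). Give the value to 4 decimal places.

Midpoint: k1 = f(s_n, y_n); k2 = f(s_n + h/2, y_n + (h/2)·k1); y_{n+1} = y_n + h·k2.
s=1.000000, y=2.270000:
  k1 = f(1.000000, 2.270000) = -0.428200
  k2 = f(1.255000, 2.160809) = -0.356134
  y ← 2.270000 + 0.51·(-0.356134) = 2.088372
y(1.51) ≈ 2.0884

2.0884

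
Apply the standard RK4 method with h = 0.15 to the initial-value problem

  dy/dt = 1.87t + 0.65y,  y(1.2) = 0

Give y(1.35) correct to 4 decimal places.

RK4: k1 = f(t_n, y_n); k2 = f(t_n + h/2, y_n + (h/2)·k1); k3 = f(t_n + h/2, y_n + (h/2)·k2); k4 = f(t_n + h, y_n + h·k3); y_{n+1} = y_n + (h/6)·(k1 + 2k2 + 2k3 + k4).
t=1.200000, y=0.000000:
  k1 = f(1.200000, 0.000000) = 2.244000
  k2 = f(1.275000, 0.168300) = 2.493645
  k3 = f(1.275000, 0.187023) = 2.505815
  k4 = f(1.350000, 0.375872) = 2.768817
  y ← 0.000000 + (0.15/6)·(k1 + 2k2 + 2k3 + k4) = 0.375293
y(1.35) ≈ 0.3753

0.3753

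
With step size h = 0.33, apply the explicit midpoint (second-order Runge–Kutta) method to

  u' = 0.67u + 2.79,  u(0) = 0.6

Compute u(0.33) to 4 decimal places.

Midpoint: k1 = f(x_n, u_n); k2 = f(x_n + h/2, u_n + (h/2)·k1); u_{n+1} = u_n + h·k2.
x=0.000000, u=0.600000:
  k1 = f(0.000000, 0.600000) = 3.192000
  k2 = f(0.165000, 1.126680) = 3.544876
  u ← 0.600000 + 0.33·3.544876 = 1.769809
u(0.33) ≈ 1.7698

1.7698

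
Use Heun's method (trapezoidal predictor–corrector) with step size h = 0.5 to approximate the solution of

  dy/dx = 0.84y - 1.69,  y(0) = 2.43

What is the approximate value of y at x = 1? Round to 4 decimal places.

Heun: k1 = f(x_n, y_n); k2 = f(x_n + h, y_n + h·k1); y_{n+1} = y_n + (h/2)·(k1 + k2).
x=0.000000, y=2.430000:
  k1 = f(0.000000, 2.430000) = 0.351200
  k2 = f(0.500000, 2.605600) = 0.498704
  y ← 2.430000 + (0.5/2)·(0.351200 + 0.498704) = 2.642476
x=0.500000, y=2.642476:
  k1 = f(0.500000, 2.642476) = 0.529680
  k2 = f(1.000000, 2.907316) = 0.752145
  y ← 2.642476 + (0.5/2)·(0.529680 + 0.752145) = 2.962932
y(1) ≈ 2.9629

2.9629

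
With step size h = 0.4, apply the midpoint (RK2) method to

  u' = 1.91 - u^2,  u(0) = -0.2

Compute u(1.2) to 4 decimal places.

Midpoint: k1 = f(x_n, u_n); k2 = f(x_n + h/2, u_n + (h/2)·k1); u_{n+1} = u_n + h·k2.
x=0.000000, u=-0.200000:
  k1 = f(0.000000, -0.200000) = 1.870000
  k2 = f(0.200000, 0.174000) = 1.879724
  u ← -0.200000 + 0.4·1.879724 = 0.551890
x=0.400000, u=0.551890:
  k1 = f(0.400000, 0.551890) = 1.605418
  k2 = f(0.600000, 0.872973) = 1.147918
  u ← 0.551890 + 0.4·1.147918 = 1.011057
x=0.800000, u=1.011057:
  k1 = f(0.800000, 1.011057) = 0.887764
  k2 = f(1.000000, 1.188610) = 0.497207
  u ← 1.011057 + 0.4·0.497207 = 1.209940
u(1.2) ≈ 1.2099

1.2099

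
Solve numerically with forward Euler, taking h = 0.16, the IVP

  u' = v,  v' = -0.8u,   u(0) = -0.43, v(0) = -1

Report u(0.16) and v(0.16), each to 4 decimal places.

-0.5900, -0.9450

Euler on (u,v): u_{n+1} = u_n + h·u', v_{n+1} = v_n + h·v'.
0.000000: (-0.430000, -1.000000); f=(-1.000000, 0.344000) → (-0.590000, -0.944960)
(u(0.16), v(0.16)) ≈ (-0.5900, -0.9450)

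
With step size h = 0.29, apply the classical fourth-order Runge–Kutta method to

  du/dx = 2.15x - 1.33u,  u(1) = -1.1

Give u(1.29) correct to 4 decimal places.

RK4: k1 = f(x_n, u_n); k2 = f(x_n + h/2, u_n + (h/2)·k1); k3 = f(x_n + h/2, u_n + (h/2)·k2); k4 = f(x_n + h, u_n + h·k3); u_{n+1} = u_n + (h/6)·(k1 + 2k2 + 2k3 + k4).
x=1.000000, u=-1.100000:
  k1 = f(1.000000, -1.100000) = 3.613000
  k2 = f(1.145000, -0.576115) = 3.227983
  k3 = f(1.145000, -0.631942) = 3.302233
  k4 = f(1.290000, -0.142352) = 2.962829
  u ← -1.100000 + (0.29/6)·(k1 + 2k2 + 2k3 + k4) = -0.150914
u(1.29) ≈ -0.1509

-0.1509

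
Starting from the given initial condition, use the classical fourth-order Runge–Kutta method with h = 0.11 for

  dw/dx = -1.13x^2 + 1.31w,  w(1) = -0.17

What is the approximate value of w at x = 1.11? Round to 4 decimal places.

-0.3449

RK4: k1 = f(x_n, w_n); k2 = f(x_n + h/2, w_n + (h/2)·k1); k3 = f(x_n + h/2, w_n + (h/2)·k2); k4 = f(x_n + h, w_n + h·k3); w_{n+1} = w_n + (h/6)·(k1 + 2k2 + 2k3 + k4).
x=1.000000, w=-0.170000:
  k1 = f(1.000000, -0.170000) = -1.352700
  k2 = f(1.055000, -0.244399) = -1.577880
  k3 = f(1.055000, -0.256783) = -1.594105
  k4 = f(1.110000, -0.345351) = -1.844683
  w ← -0.170000 + (0.11/6)·(k1 + 2k2 + 2k3 + k4) = -0.344925
w(1.11) ≈ -0.3449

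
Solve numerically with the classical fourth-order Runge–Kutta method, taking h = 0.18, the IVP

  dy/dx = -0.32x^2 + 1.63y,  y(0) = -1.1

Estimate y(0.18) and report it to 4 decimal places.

RK4: k1 = f(x_n, y_n); k2 = f(x_n + h/2, y_n + (h/2)·k1); k3 = f(x_n + h/2, y_n + (h/2)·k2); k4 = f(x_n + h, y_n + h·k3); y_{n+1} = y_n + (h/6)·(k1 + 2k2 + 2k3 + k4).
x=0.000000, y=-1.100000:
  k1 = f(0.000000, -1.100000) = -1.793000
  k2 = f(0.090000, -1.261370) = -2.058625
  k3 = f(0.090000, -1.285276) = -2.097592
  k4 = f(0.180000, -1.477567) = -2.418802
  y ← -1.100000 + (0.18/6)·(k1 + 2k2 + 2k3 + k4) = -1.475727
y(0.18) ≈ -1.4757

-1.4757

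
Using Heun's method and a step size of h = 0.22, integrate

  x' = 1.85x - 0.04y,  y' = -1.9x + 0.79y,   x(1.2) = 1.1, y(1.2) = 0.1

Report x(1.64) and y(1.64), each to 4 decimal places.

2.4513, -1.4491

Heun on (x,y): k1 = f(t_n, state_n); k2 = f(t_n + h, state_n + h·k1); state_{n+1} = state_n + (h/2)·(k1 + k2).
1.200000: (1.100000, 0.100000)
  k1 = (2.031000, -2.011000)
  predictor → (1.546820, -0.342420)
  k2 = (2.875314, -3.209470)
  → (1.639695, -0.474252)
1.420000: (1.639695, -0.474252)
  k1 = (3.052405, -3.490078)
  predictor → (2.311224, -1.242069)
  k2 = (4.325446, -5.372559)
  → (2.451258, -1.449142)
(x(1.64), y(1.64)) ≈ (2.4513, -1.4491)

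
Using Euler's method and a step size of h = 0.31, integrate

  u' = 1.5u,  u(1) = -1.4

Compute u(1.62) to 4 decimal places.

-3.0047

Euler: u_{n+1} = u_n + h·f(x_n, u_n).
x=1.000000, u=-1.400000: f=-2.100000 → u ← -1.400000 + 0.31·(-2.100000) = -2.051000
x=1.310000, u=-2.051000: f=-3.076500 → u ← -2.051000 + 0.31·(-3.076500) = -3.004715
u(1.62) ≈ -3.0047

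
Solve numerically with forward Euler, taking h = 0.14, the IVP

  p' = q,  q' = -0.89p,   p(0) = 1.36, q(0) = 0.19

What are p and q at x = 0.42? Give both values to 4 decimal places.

Euler on (p,q): p_{n+1} = p_n + h·p', q_{n+1} = q_n + h·q'.
0.000000: (1.360000, 0.190000); f=(0.190000, -1.210400) → (1.386600, 0.020544)
0.140000: (1.386600, 0.020544); f=(0.020544, -1.234074) → (1.389476, -0.152226)
0.280000: (1.389476, -0.152226); f=(-0.152226, -1.236634) → (1.368164, -0.325355)
(p(0.42), q(0.42)) ≈ (1.3682, -0.3254)

1.3682, -0.3254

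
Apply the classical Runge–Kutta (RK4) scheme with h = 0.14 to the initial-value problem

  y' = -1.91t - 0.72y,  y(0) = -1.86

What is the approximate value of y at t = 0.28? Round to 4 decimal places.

-1.5905

RK4: k1 = f(t_n, y_n); k2 = f(t_n + h/2, y_n + (h/2)·k1); k3 = f(t_n + h/2, y_n + (h/2)·k2); k4 = f(t_n + h, y_n + h·k3); y_{n+1} = y_n + (h/6)·(k1 + 2k2 + 2k3 + k4).
t=0.000000, y=-1.860000:
  k1 = f(0.000000, -1.860000) = 1.339200
  k2 = f(0.070000, -1.766256) = 1.138004
  k3 = f(0.070000, -1.780340) = 1.148145
  k4 = f(0.140000, -1.699260) = 0.956067
  y ← -1.860000 + (0.14/6)·(k1 + 2k2 + 2k3 + k4) = -1.699757
t=0.140000, y=-1.699757:
  k1 = f(0.140000, -1.699757) = 0.956425
  k2 = f(0.210000, -1.632807) = 0.774521
  k3 = f(0.210000, -1.645540) = 0.783689
  k4 = f(0.280000, -1.590040) = 0.610029
  y ← -1.699757 + (0.14/6)·(k1 + 2k2 + 2k3 + k4) = -1.590490
y(0.28) ≈ -1.5905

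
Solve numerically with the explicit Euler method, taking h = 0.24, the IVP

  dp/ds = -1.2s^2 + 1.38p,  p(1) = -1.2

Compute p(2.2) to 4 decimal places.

-10.3240

Euler: p_{n+1} = p_n + h·f(s_n, p_n).
s=1.000000, p=-1.200000: f=-2.856000 → p ← -1.200000 + 0.24·(-2.856000) = -1.885440
s=1.240000, p=-1.885440: f=-4.447027 → p ← -1.885440 + 0.24·(-4.447027) = -2.952727
s=1.480000, p=-2.952727: f=-6.703243 → p ← -2.952727 + 0.24·(-6.703243) = -4.561505
s=1.720000, p=-4.561505: f=-9.844957 → p ← -4.561505 + 0.24·(-9.844957) = -6.924294
s=1.960000, p=-6.924294: f=-14.165446 → p ← -6.924294 + 0.24·(-14.165446) = -10.324001
p(2.2) ≈ -10.3240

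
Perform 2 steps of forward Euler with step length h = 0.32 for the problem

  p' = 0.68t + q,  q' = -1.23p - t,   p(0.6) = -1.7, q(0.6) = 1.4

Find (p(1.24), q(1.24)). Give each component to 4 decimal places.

-0.3206, 2.0241

Euler on (p,q): p_{n+1} = p_n + h·p', q_{n+1} = q_n + h·q'.
0.600000: (-1.700000, 1.400000); f=(1.808000, 1.491000) → (-1.121440, 1.877120)
0.920000: (-1.121440, 1.877120); f=(2.502720, 0.459371) → (-0.320570, 2.024119)
(p(1.24), q(1.24)) ≈ (-0.3206, 2.0241)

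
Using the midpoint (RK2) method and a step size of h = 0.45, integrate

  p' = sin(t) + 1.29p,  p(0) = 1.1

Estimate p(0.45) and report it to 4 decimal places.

2.0243

Midpoint: k1 = f(t_n, p_n); k2 = f(t_n + h/2, p_n + (h/2)·k1); p_{n+1} = p_n + h·k2.
t=0.000000, p=1.100000:
  k1 = f(0.000000, 1.100000) = 1.419000
  k2 = f(0.225000, 1.419275) = 2.053971
  p ← 1.100000 + 0.45·2.053971 = 2.024287
p(0.45) ≈ 2.0243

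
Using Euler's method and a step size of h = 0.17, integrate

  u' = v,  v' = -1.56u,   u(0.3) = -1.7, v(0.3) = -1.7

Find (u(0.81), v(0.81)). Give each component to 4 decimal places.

-2.3240, -0.1379

Euler on (u,v): u_{n+1} = u_n + h·u', v_{n+1} = v_n + h·v'.
0.300000: (-1.700000, -1.700000); f=(-1.700000, 2.652000) → (-1.989000, -1.249160)
0.470000: (-1.989000, -1.249160); f=(-1.249160, 3.102840) → (-2.201357, -0.721677)
0.640000: (-2.201357, -0.721677); f=(-0.721677, 3.434117) → (-2.324042, -0.137877)
(u(0.81), v(0.81)) ≈ (-2.3240, -0.1379)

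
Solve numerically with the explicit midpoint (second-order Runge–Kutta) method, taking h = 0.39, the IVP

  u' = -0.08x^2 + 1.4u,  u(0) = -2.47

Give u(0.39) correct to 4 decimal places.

-4.1880

Midpoint: k1 = f(x_n, u_n); k2 = f(x_n + h/2, u_n + (h/2)·k1); u_{n+1} = u_n + h·k2.
x=0.000000, u=-2.470000:
  k1 = f(0.000000, -2.470000) = -3.458000
  k2 = f(0.195000, -3.144310) = -4.405076
  u ← -2.470000 + 0.39·(-4.405076) = -4.187980
u(0.39) ≈ -4.1880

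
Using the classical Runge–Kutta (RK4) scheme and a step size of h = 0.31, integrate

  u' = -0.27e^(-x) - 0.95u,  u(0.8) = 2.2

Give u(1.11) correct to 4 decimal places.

1.6110

RK4: k1 = f(x_n, u_n); k2 = f(x_n + h/2, u_n + (h/2)·k1); k3 = f(x_n + h/2, u_n + (h/2)·k2); k4 = f(x_n + h, u_n + h·k3); u_{n+1} = u_n + (h/6)·(k1 + 2k2 + 2k3 + k4).
x=0.800000, u=2.200000:
  k1 = f(0.800000, 2.200000) = -2.211319
  k2 = f(0.955000, 1.857246) = -1.868283
  k3 = f(0.955000, 1.910416) = -1.918795
  k4 = f(1.110000, 1.605174) = -1.613896
  u ← 2.200000 + (0.31/6)·(k1 + 2k2 + 2k3 + k4) = 1.611033
u(1.11) ≈ 1.6110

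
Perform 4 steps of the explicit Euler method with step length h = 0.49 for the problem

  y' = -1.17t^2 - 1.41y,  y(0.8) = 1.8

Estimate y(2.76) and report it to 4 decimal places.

-3.6012

Euler: y_{n+1} = y_n + h·f(t_n, y_n).
t=0.800000, y=1.800000: f=-3.286800 → y ← 1.800000 + 0.49·(-3.286800) = 0.189468
t=1.290000, y=0.189468: f=-2.214147 → y ← 0.189468 + 0.49·(-2.214147) = -0.895464
t=1.780000, y=-0.895464: f=-2.444424 → y ← -0.895464 + 0.49·(-2.444424) = -2.093232
t=2.270000, y=-2.093232: f=-3.077436 → y ← -2.093232 + 0.49·(-3.077436) = -3.601175
y(2.76) ≈ -3.6012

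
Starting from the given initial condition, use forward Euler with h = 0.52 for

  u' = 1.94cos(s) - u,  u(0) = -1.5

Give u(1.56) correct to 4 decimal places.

0.9974

Euler: u_{n+1} = u_n + h·f(s_n, u_n).
s=0.000000, u=-1.500000: f=3.440000 → u ← -1.500000 + 0.52·3.440000 = 0.288800
s=0.520000, u=0.288800: f=1.394769 → u ← 0.288800 + 0.52·1.394769 = 1.014080
s=1.040000, u=1.014080: f=-0.032013 → u ← 1.014080 + 0.52·(-0.032013) = 0.997433
u(1.56) ≈ 0.9974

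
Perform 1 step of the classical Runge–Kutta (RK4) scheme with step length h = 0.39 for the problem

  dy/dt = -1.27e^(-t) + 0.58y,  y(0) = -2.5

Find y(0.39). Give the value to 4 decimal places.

-3.5982

RK4: k1 = f(t_n, y_n); k2 = f(t_n + h/2, y_n + (h/2)·k1); k3 = f(t_n + h/2, y_n + (h/2)·k2); k4 = f(t_n + h, y_n + h·k3); y_{n+1} = y_n + (h/6)·(k1 + 2k2 + 2k3 + k4).
t=0.000000, y=-2.500000:
  k1 = f(0.000000, -2.500000) = -2.720000
  k2 = f(0.195000, -3.030400) = -2.802632
  k3 = f(0.195000, -3.046513) = -2.811978
  k4 = f(0.390000, -3.596671) = -2.945932
  y ← -2.500000 + (0.39/6)·(k1 + 2k2 + 2k3 + k4) = -3.598185
y(0.39) ≈ -3.5982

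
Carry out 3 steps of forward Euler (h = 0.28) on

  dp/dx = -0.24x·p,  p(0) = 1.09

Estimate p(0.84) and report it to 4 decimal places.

Euler: p_{n+1} = p_n + h·f(x_n, p_n).
x=0.000000, p=1.090000: f=0.000000 → p ← 1.090000 + 0.28·0.000000 = 1.090000
x=0.280000, p=1.090000: f=-0.073248 → p ← 1.090000 + 0.28·(-0.073248) = 1.069491
x=0.560000, p=1.069491: f=-0.143740 → p ← 1.069491 + 0.28·(-0.143740) = 1.029243
p(0.84) ≈ 1.0292

1.0292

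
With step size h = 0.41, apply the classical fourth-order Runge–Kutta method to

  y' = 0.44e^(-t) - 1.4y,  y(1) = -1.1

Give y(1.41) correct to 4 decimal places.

RK4: k1 = f(t_n, y_n); k2 = f(t_n + h/2, y_n + (h/2)·k1); k3 = f(t_n + h/2, y_n + (h/2)·k2); k4 = f(t_n + h, y_n + h·k3); y_{n+1} = y_n + (h/6)·(k1 + 2k2 + 2k3 + k4).
t=1.000000, y=-1.100000:
  k1 = f(1.000000, -1.100000) = 1.701867
  k2 = f(1.205000, -0.751117) = 1.183429
  k3 = f(1.205000, -0.857397) = 1.332220
  k4 = f(1.410000, -0.553790) = 0.882729
  y ← -1.100000 + (0.41/6)·(k1 + 2k2 + 2k3 + k4) = -0.579581
y(1.41) ≈ -0.5796

-0.5796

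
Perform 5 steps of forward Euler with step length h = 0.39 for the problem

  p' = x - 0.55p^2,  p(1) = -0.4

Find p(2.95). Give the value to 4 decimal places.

Euler: p_{n+1} = p_n + h·f(x_n, p_n).
x=1.000000, p=-0.400000: f=0.912000 → p ← -0.400000 + 0.39·0.912000 = -0.044320
x=1.390000, p=-0.044320: f=1.388920 → p ← -0.044320 + 0.39·1.388920 = 0.497359
x=1.780000, p=0.497359: f=1.643949 → p ← 0.497359 + 0.39·1.643949 = 1.138499
x=2.170000, p=1.138499: f=1.457101 → p ← 1.138499 + 0.39·1.457101 = 1.706768
x=2.560000, p=1.706768: f=0.957818 → p ← 1.706768 + 0.39·0.957818 = 2.080317
p(2.95) ≈ 2.0803

2.0803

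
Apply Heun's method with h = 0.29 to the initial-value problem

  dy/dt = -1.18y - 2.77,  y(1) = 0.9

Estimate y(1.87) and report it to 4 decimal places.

-1.1537

Heun: k1 = f(t_n, y_n); k2 = f(t_n + h, y_n + h·k1); y_{n+1} = y_n + (h/2)·(k1 + k2).
t=1.000000, y=0.900000:
  k1 = f(1.000000, 0.900000) = -3.832000
  k2 = f(1.290000, -0.211280) = -2.520690
  y ← 0.900000 + (0.29/2)·(-3.832000 + (-2.520690)) = -0.021140
t=1.290000, y=-0.021140:
  k1 = f(1.290000, -0.021140) = -2.745055
  k2 = f(1.580000, -0.817206) = -1.805697
  y ← -0.021140 + (0.29/2)·(-2.745055 + (-1.805697)) = -0.680999
t=1.580000, y=-0.680999:
  k1 = f(1.580000, -0.680999) = -1.966421
  k2 = f(1.870000, -1.251261) = -1.293512
  y ← -0.680999 + (0.29/2)·(-1.966421 + (-1.293512)) = -1.153689
y(1.87) ≈ -1.1537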